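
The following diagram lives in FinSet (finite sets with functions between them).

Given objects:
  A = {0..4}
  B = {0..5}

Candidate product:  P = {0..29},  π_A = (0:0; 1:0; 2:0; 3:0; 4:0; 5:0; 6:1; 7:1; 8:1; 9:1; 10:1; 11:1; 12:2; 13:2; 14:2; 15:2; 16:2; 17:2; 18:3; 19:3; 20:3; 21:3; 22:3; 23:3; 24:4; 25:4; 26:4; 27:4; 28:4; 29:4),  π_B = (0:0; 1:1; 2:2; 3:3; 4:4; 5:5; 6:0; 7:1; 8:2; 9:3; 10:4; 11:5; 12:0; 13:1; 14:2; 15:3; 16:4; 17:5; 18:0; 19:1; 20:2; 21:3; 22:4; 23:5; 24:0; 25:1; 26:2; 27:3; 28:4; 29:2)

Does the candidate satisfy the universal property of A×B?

Answer: NOT A VALID PRODUCT — duplicate pair at indices 26,29

Work:
|A|·|B| = 5·6 = 30;  |P| = 30
Check the pairing map k ↦ (π_A(k), π_B(k)):
  0 : (0,0)
  1 : (0,1)
  2 : (0,2)
  3 : (0,3)
  4 : (0,4)
  5 : (0,5)
  6 : (1,0)
  7 : (1,1)
  8 : (1,2)
  9 : (1,3)
  10 : (1,4)
  11 : (1,5)
  12 : (2,0)
  13 : (2,1)
  14 : (2,2)
  15 : (2,3)
  16 : (2,4)
  17 : (2,5)
  18 : (3,0)
  19 : (3,1)
  20 : (3,2)
  21 : (3,3)
  22 : (3,4)
  23 : (3,5)
  24 : (4,0)
  25 : (4,1)
  26 : (4,2)
  27 : (4,3)
  28 : (4,4)
  29 : (4,2)  ✗ repeats pair of k=26
distinct pairs in image: 29 / 30 needed
  → (4,2) hit at k=26 and k=29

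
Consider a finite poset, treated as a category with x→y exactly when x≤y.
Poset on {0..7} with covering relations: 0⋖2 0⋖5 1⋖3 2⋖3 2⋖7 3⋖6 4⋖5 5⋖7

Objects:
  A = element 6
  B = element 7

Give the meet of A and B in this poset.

{x : x⊑A ∧ x⊑B} = {0,2}  (A=6, B=7)
  0 ⊑ 2
  2 ⊑ 2
glb = 2

Answer: A∧B = 2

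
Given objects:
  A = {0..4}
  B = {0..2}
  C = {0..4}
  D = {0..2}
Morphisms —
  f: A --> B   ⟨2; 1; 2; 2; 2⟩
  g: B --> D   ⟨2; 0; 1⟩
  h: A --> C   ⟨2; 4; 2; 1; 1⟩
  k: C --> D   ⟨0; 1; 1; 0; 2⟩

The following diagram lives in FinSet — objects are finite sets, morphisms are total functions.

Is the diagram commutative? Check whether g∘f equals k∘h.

Answer: DOES NOT COMMUTE

Work:
Path 1 = f;g:
  0 f-->2 g-->1
  1 f-->1 g-->0
  2 f-->2 g-->1
  3 f-->2 g-->1
  4 f-->2 g-->1
  ⟦path⟧₁ = ⟨1; 0; 1; 1; 1⟩
Path 2 = h;k:
  0 h-->2 k-->1
  1 h-->4 k-->2
  2 h-->2 k-->1
  3 h-->1 k-->1
  4 h-->1 k-->1
  ⟦path⟧₂ = ⟨1; 2; 1; 1; 1⟩
Equal? differ; not commutative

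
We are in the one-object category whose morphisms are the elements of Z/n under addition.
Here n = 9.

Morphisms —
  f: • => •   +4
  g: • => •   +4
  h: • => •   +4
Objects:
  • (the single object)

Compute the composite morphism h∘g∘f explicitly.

Answer: +3

Work:
  0 +4≡4 +4≡8 +4≡3  (mod 9)
⟦path⟧: +3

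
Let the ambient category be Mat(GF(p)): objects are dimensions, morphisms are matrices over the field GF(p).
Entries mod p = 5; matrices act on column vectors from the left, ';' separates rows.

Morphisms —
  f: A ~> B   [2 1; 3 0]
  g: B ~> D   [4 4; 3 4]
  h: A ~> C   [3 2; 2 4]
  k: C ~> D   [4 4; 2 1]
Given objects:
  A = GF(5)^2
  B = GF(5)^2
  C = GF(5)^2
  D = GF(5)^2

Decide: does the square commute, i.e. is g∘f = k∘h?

Answer: COMMUTES

Derivation:
Along f;g (path 1):
  e0=(1,0) f~>(2,3) g~>(0,3)
  e1=(0,1) f~>(1,0) g~>(4,3)
  result₁ = [0 4; 3 3]
Along h;k (path 2):
  e0=(1,0) h~>(3,2) k~>(0,3)
  e1=(0,1) h~>(2,4) k~>(4,3)
  result₂ = [0 4; 3 3]
Equal? YES — commutes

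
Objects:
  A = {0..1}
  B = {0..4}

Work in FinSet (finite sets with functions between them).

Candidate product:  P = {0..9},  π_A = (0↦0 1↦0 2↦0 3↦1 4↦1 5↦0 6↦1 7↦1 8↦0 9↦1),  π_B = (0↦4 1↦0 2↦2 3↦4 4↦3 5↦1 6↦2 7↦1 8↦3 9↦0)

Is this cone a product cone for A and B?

|A|·|B| = 2·5 = 10;  |P| = 10
Check the pairing map k ↦ (π_A(k), π_B(k)):
  0 ↦ (0,4)
  1 ↦ (0,0)
  2 ↦ (0,2)
  3 ↦ (1,4)
  4 ↦ (1,3)
  5 ↦ (0,1)
  6 ↦ (1,2)
  7 ↦ (1,1)
  8 ↦ (0,3)
  9 ↦ (1,0)
distinct pairs in image: 10 / 10 needed
  → bijection onto A×B; projections well-typed.

Answer: VALID PRODUCT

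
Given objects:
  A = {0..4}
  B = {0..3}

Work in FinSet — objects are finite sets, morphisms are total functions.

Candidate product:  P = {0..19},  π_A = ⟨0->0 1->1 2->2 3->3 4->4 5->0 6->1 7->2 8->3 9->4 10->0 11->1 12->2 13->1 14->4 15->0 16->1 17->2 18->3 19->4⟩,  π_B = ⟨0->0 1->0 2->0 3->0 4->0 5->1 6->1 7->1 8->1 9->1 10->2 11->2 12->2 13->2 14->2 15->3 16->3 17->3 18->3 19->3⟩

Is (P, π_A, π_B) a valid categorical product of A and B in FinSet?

Answer: NOT A VALID PRODUCT — duplicate pair at indices 11,13

Derivation:
|A|·|B| = 5·4 = 20;  |P| = 20
Check the pairing map k ↦ (π_A(k), π_B(k)):
  0 -> (0,0)
  1 -> (1,0)
  2 -> (2,0)
  3 -> (3,0)
  4 -> (4,0)
  5 -> (0,1)
  6 -> (1,1)
  7 -> (2,1)
  8 -> (3,1)
  9 -> (4,1)
  10 -> (0,2)
  11 -> (1,2)
  12 -> (2,2)
  13 -> (1,2)  ✗ repeats pair of k=11
  14 -> (4,2)
  15 -> (0,3)
  16 -> (1,3)
  17 -> (2,3)
  18 -> (3,3)
  19 -> (4,3)
distinct pairs in image: 19 / 20 needed
  → (1,2) hit at k=11 and k=13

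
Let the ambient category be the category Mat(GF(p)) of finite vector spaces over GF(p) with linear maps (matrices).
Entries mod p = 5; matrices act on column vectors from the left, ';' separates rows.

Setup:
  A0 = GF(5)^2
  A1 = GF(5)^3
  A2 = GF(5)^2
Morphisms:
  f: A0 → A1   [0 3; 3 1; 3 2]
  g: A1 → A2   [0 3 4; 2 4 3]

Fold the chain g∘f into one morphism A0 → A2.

  e0=⟨1,0⟩ f→⟨0,3,3⟩ g→⟨1,1⟩
  e1=⟨0,1⟩ f→⟨3,1,2⟩ g→⟨1,1⟩
result: [1 1; 1 1]

Answer: [1 1; 1 1]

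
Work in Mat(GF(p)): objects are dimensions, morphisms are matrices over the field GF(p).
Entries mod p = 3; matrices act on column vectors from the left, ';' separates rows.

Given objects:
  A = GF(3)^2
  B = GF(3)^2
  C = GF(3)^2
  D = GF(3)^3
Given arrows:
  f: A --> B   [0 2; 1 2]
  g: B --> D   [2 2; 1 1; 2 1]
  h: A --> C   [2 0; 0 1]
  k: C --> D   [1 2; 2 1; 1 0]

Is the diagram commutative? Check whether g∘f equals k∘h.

Answer: DOES NOT COMMUTE

Derivation:
Path 1 = f;g:
  e0=⟨1,0⟩ f-->⟨0,1⟩ g-->⟨2,1,1⟩
  e1=⟨0,1⟩ f-->⟨2,2⟩ g-->⟨2,1,0⟩
  ⟦path⟧₁ = [2 2; 1 1; 1 0]
Path 2 = h;k:
  e0=⟨1,0⟩ h-->⟨2,0⟩ k-->⟨2,1,2⟩
  e1=⟨0,1⟩ h-->⟨0,1⟩ k-->⟨2,1,0⟩
  ⟦path⟧₂ = [2 2; 1 1; 2 0]
Equal? differ; not commutative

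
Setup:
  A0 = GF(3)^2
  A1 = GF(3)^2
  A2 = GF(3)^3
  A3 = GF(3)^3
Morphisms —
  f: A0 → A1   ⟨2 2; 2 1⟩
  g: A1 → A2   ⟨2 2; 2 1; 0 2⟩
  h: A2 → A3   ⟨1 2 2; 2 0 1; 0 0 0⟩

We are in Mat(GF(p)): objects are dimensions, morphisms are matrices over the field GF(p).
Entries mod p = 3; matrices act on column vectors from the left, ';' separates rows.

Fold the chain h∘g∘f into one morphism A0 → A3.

  e0=(1,0) f→(2,2) g→(2,0,1) h→(1,2,0)
  e1=(0,1) f→(2,1) g→(0,2,2) h→(2,2,0)
result: ⟨1 2; 2 2; 0 0⟩

Answer: ⟨1 2; 2 2; 0 0⟩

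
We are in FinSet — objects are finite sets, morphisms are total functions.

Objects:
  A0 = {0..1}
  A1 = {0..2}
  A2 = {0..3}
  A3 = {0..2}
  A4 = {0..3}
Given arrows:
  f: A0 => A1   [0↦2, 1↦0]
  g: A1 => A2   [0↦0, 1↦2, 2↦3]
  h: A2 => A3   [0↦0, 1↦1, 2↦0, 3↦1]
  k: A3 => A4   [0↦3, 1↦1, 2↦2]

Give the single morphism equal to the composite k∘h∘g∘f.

Answer: [0↦1, 1↦3]

Trace:
  0 f=>2 g=>3 h=>1 k=>1
  1 f=>0 g=>0 h=>0 k=>3
⟦path⟧: [0↦1, 1↦3]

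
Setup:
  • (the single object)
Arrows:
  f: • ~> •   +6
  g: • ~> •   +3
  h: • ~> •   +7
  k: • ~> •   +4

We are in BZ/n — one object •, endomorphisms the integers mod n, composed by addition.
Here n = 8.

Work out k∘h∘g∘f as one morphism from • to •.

  0 +6≡6 +3≡1 +7≡0 +4≡4  (mod 8)
composite: +4

Answer: +4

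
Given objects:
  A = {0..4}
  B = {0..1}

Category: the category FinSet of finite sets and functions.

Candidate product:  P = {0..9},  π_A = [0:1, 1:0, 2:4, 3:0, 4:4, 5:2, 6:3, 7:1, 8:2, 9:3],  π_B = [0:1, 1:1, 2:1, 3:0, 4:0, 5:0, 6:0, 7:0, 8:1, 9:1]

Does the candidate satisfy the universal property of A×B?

Answer: VALID PRODUCT

Trace:
|A|·|B| = 5·2 = 10;  |P| = 10
Check the pairing map k ↦ (π_A(k), π_B(k)):
  0 : (1,1)
  1 : (0,1)
  2 : (4,1)
  3 : (0,0)
  4 : (4,0)
  5 : (2,0)
  6 : (3,0)
  7 : (1,0)
  8 : (2,1)
  9 : (3,1)
distinct pairs in image: 10 / 10 needed
  → bijection onto A×B; projections well-typed.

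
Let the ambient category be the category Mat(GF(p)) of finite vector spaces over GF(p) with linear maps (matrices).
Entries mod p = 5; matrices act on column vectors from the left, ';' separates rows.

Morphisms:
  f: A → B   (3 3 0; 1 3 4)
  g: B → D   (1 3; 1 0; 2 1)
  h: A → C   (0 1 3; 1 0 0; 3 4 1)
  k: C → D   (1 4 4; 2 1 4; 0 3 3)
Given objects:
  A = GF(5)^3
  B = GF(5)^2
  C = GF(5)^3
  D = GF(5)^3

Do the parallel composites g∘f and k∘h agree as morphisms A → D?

Answer: DOES NOT COMMUTE

Trace:
Along f;g (path 1):
  e0=[1,0,0] f→[3,1] g→[1,3,2]
  e1=[0,1,0] f→[3,3] g→[2,3,4]
  e2=[0,0,1] f→[0,4] g→[2,0,4]
  ⟦path⟧₁ = (1 2 2; 3 3 0; 2 4 4)
Along h;k (path 2):
  e0=[1,0,0] h→[0,1,3] k→[1,3,2]
  e1=[0,1,0] h→[1,0,4] k→[2,3,2]
  e2=[0,0,1] h→[3,0,1] k→[2,0,3]
  ⟦path⟧₂ = (1 2 2; 3 3 0; 2 2 3)
Equal? distinct morphisms ✗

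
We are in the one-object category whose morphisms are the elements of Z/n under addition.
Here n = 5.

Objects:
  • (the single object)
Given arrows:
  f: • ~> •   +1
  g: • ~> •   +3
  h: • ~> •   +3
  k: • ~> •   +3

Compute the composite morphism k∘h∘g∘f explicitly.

Answer: +0

Work:
  0 +1≡1 +3≡4 +3≡2 +3≡0  (mod 5)
result: +0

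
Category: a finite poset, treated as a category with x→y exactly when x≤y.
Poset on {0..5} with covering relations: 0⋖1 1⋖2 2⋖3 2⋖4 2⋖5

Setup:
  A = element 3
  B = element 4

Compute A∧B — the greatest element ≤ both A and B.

Answer: A∧B = 2

Trace:
Common predecessors of 3,4: {0,1,2}
  0 ≤ 2
  1 ≤ 2
  2 ≤ 2
glb = 2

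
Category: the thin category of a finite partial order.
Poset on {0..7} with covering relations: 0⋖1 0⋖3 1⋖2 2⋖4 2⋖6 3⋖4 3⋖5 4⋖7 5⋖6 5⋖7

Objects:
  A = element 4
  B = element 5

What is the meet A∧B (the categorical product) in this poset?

Common predecessors of 4,5: {0,3}
  0 <= 3
  3 <= 3
glb = 3

Answer: A∧B = 3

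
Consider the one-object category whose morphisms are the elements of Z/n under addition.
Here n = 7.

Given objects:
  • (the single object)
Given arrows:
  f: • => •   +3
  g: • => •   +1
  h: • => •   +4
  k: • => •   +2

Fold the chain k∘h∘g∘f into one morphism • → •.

Answer: +3

Work:
  0 +3≡3 +1≡4 +4≡1 +2≡3  (mod 7)
⟦path⟧: +3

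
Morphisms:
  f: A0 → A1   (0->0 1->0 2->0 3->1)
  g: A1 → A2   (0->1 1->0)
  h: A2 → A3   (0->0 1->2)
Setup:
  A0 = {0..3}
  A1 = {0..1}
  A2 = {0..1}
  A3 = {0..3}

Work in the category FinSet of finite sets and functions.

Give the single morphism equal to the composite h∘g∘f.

Answer: (0->2 1->2 2->2 3->0)

Trace:
  0 f→0 g→1 h→2
  1 f→0 g→1 h→2
  2 f→0 g→1 h→2
  3 f→1 g→0 h→0
composite: (0->2 1->2 2->2 3->0)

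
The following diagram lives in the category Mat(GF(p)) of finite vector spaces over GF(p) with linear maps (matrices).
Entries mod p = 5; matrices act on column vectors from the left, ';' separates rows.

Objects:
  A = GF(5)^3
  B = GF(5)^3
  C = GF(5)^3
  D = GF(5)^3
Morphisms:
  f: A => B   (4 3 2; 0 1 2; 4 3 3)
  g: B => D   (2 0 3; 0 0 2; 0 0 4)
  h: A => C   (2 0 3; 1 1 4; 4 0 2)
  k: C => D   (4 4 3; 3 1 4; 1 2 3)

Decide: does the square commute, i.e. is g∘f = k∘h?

Along f;g (path 1):
  e0=⟨1,0,0⟩ f=>⟨4,0,4⟩ g=>⟨0,3,1⟩
  e1=⟨0,1,0⟩ f=>⟨3,1,3⟩ g=>⟨0,1,2⟩
  e2=⟨0,0,1⟩ f=>⟨2,2,3⟩ g=>⟨3,1,2⟩
  ⟦path⟧₁ = (0 0 3; 3 1 1; 1 2 2)
Along h;k (path 2):
  e0=⟨1,0,0⟩ h=>⟨2,1,4⟩ k=>⟨4,3,1⟩
  e1=⟨0,1,0⟩ h=>⟨0,1,0⟩ k=>⟨4,1,2⟩
  e2=⟨0,0,1⟩ h=>⟨3,4,2⟩ k=>⟨4,1,2⟩
  ⟦path⟧₂ = (4 4 4; 3 1 1; 1 2 2)
Equal? differ; not commutative

Answer: DOES NOT COMMUTE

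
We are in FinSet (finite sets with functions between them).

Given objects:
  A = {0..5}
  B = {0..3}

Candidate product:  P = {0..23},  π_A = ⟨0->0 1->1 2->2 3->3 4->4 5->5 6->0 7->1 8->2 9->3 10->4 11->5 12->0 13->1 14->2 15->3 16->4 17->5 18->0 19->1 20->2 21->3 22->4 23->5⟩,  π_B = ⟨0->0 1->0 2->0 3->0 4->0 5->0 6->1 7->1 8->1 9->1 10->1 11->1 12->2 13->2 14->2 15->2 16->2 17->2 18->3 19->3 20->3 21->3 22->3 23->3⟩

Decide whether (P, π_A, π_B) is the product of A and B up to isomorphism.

Answer: VALID PRODUCT

Work:
|A|·|B| = 6·4 = 24;  |P| = 24
Check the pairing map k ↦ (π_A(k), π_B(k)):
  0 -> (0,0)
  1 -> (1,0)
  2 -> (2,0)
  3 -> (3,0)
  4 -> (4,0)
  5 -> (5,0)
  6 -> (0,1)
  7 -> (1,1)
  8 -> (2,1)
  9 -> (3,1)
  10 -> (4,1)
  11 -> (5,1)
  12 -> (0,2)
  13 -> (1,2)
  14 -> (2,2)
  15 -> (3,2)
  16 -> (4,2)
  17 -> (5,2)
  18 -> (0,3)
  19 -> (1,3)
  20 -> (2,3)
  21 -> (3,3)
  22 -> (4,3)
  23 -> (5,3)
distinct pairs in image: 24 / 24 needed
  → bijection onto A×B; projections well-typed.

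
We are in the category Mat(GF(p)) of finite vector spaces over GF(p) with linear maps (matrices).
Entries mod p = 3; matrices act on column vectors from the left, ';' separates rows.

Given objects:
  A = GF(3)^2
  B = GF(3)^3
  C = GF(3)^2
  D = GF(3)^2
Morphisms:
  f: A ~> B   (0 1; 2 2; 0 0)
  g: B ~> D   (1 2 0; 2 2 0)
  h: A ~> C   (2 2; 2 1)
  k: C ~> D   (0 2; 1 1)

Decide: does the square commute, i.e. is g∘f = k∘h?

Path 1 = f;g:
  e0=[1,0] f~>[0,2,0] g~>[1,1]
  e1=[0,1] f~>[1,2,0] g~>[2,0]
  result₁ = (1 2; 1 0)
Path 2 = h;k:
  e0=[1,0] h~>[2,2] k~>[1,1]
  e1=[0,1] h~>[2,1] k~>[2,0]
  result₂ = (1 2; 1 0)
Equal? equal; square commutes

Answer: COMMUTES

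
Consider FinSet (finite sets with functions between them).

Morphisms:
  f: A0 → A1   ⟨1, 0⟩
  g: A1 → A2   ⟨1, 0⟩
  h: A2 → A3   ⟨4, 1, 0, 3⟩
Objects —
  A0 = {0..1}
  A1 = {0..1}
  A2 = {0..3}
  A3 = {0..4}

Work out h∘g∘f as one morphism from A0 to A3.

  0 f→1 g→0 h→4
  1 f→0 g→1 h→1
result: ⟨4, 1⟩

Answer: ⟨4, 1⟩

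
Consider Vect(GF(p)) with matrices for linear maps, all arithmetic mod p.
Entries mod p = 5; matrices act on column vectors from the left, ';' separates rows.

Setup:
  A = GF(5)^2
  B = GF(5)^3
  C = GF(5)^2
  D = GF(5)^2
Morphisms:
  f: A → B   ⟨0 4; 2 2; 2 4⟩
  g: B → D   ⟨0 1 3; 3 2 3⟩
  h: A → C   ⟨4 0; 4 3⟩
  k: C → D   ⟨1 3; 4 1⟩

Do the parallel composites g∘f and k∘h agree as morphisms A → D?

Answer: DOES NOT COMMUTE

Trace:
1) trace f;g:
  e0=⟨1,0⟩ f→⟨0,2,2⟩ g→⟨3,0⟩
  e1=⟨0,1⟩ f→⟨4,2,4⟩ g→⟨4,3⟩
  composite₁ = ⟨3 4; 0 3⟩
2) trace h;k:
  e0=⟨1,0⟩ h→⟨4,4⟩ k→⟨1,0⟩
  e1=⟨0,1⟩ h→⟨0,3⟩ k→⟨4,3⟩
  composite₂ = ⟨1 4; 0 3⟩
Equal? NO — does not commute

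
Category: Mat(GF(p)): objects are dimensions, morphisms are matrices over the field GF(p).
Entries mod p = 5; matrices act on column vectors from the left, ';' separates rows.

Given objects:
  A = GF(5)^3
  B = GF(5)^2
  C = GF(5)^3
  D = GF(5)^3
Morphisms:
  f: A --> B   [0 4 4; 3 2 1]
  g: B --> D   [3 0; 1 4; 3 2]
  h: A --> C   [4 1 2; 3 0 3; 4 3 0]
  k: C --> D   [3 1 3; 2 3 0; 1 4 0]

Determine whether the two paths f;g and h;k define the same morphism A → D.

Along f;g (path 1):
  e0=⟨1,0,0⟩ f-->⟨0,3⟩ g-->⟨0,2,1⟩
  e1=⟨0,1,0⟩ f-->⟨4,2⟩ g-->⟨2,2,1⟩
  e2=⟨0,0,1⟩ f-->⟨4,1⟩ g-->⟨2,3,4⟩
  result₁ = [0 2 2; 2 2 3; 1 1 4]
Along h;k (path 2):
  e0=⟨1,0,0⟩ h-->⟨4,3,4⟩ k-->⟨2,2,1⟩
  e1=⟨0,1,0⟩ h-->⟨1,0,3⟩ k-->⟨2,2,1⟩
  e2=⟨0,0,1⟩ h-->⟨2,3,0⟩ k-->⟨4,3,4⟩
  result₂ = [2 2 4; 2 2 3; 1 1 4]
Equal? distinct morphisms ✗

Answer: DOES NOT COMMUTE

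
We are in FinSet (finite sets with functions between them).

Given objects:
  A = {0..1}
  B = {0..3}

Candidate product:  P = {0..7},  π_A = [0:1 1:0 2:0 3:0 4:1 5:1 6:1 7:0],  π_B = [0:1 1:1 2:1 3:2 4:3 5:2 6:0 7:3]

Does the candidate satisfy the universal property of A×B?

|A|·|B| = 2·4 = 8;  |P| = 8
Check the pairing map k ↦ (π_A(k), π_B(k)):
  0 : (1,1)
  1 : (0,1)
  2 : (0,1)  ✗ repeats pair of k=1
  3 : (0,2)
  4 : (1,3)
  5 : (1,2)
  6 : (1,0)
  7 : (0,3)
distinct pairs in image: 7 / 8 needed
  → (0,1) hit at k=1 and k=2

Answer: NOT A VALID PRODUCT — duplicate pair at indices 2,1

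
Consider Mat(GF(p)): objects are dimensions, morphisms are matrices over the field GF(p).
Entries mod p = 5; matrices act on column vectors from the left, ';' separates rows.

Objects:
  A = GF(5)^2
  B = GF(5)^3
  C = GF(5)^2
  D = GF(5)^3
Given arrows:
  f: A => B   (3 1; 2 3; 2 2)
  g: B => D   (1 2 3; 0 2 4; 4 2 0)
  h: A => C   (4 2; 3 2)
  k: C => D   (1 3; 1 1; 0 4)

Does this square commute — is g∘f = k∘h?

Path 1 = f;g:
  e0=[1,0] f=>[3,2,2] g=>[3,2,1]
  e1=[0,1] f=>[1,3,2] g=>[3,4,0]
  result₁ = (3 3; 2 4; 1 0)
Path 2 = h;k:
  e0=[1,0] h=>[4,3] k=>[3,2,2]
  e1=[0,1] h=>[2,2] k=>[3,4,3]
  result₂ = (3 3; 2 4; 2 3)
Equal? distinct morphisms ✗

Answer: DOES NOT COMMUTE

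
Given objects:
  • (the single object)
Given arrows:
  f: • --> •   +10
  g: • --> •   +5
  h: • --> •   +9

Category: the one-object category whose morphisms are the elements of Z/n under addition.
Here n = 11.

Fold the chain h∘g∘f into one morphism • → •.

  0 +10≡10 +5≡4 +9≡2  (mod 11)
composite: +2

Answer: +2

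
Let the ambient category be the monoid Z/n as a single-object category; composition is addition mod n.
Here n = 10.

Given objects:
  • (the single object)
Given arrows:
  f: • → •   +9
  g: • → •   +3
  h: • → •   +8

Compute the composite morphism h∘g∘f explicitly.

  0 +9≡9 +3≡2 +8≡0  (mod 10)
composite: +0

Answer: +0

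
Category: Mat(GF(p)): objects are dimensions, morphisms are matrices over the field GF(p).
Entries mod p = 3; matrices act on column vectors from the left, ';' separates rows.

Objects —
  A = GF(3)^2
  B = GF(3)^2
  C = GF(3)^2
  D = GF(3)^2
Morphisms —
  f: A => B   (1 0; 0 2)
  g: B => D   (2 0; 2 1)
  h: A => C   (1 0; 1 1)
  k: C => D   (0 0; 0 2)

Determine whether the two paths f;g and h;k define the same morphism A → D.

Answer: DOES NOT COMMUTE

Work:
Along f;g (path 1):
  e0=⟨1,0⟩ f=>⟨1,0⟩ g=>⟨2,2⟩
  e1=⟨0,1⟩ f=>⟨0,2⟩ g=>⟨0,2⟩
  composite₁ = (2 0; 2 2)
Along h;k (path 2):
  e0=⟨1,0⟩ h=>⟨1,1⟩ k=>⟨0,2⟩
  e1=⟨0,1⟩ h=>⟨0,1⟩ k=>⟨0,2⟩
  composite₂ = (0 0; 2 2)
Equal? NO — does not commute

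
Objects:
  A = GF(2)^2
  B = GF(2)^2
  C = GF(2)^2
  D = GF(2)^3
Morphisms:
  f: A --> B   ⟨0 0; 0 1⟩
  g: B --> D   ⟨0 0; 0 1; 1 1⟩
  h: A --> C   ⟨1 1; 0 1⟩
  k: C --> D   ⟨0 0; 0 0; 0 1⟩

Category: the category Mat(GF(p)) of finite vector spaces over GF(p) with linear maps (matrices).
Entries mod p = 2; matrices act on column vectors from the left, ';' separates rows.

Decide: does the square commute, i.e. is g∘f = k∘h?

Answer: DOES NOT COMMUTE

Work:
1) trace f;g:
  e0=[1,0] f-->[0,0] g-->[0,0,0]
  e1=[0,1] f-->[0,1] g-->[0,1,1]
  composite₁ = ⟨0 0; 0 1; 0 1⟩
2) trace h;k:
  e0=[1,0] h-->[1,0] k-->[0,0,0]
  e1=[0,1] h-->[1,1] k-->[0,0,1]
  composite₂ = ⟨0 0; 0 0; 0 1⟩
Equal? NO — does not commute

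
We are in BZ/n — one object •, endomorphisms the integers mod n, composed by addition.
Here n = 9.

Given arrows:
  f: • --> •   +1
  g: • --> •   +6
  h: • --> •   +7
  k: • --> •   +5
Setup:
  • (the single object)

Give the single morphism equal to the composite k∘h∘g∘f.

Answer: +1

Derivation:
  0 +1≡1 +6≡7 +7≡5 +5≡1  (mod 9)
composite: +1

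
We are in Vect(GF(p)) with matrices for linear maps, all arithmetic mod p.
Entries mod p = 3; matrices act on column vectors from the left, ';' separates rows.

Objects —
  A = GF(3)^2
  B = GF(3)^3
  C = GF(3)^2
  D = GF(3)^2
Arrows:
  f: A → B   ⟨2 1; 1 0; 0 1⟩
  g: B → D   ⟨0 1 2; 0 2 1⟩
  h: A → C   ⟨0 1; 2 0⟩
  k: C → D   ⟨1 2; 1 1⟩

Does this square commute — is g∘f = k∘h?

Answer: DOES NOT COMMUTE

Trace:
Along f;g (path 1):
  e0=⟨1,0⟩ f→⟨2,1,0⟩ g→⟨1,2⟩
  e1=⟨0,1⟩ f→⟨1,0,1⟩ g→⟨2,1⟩
  ⟦path⟧₁ = ⟨1 2; 2 1⟩
Along h;k (path 2):
  e0=⟨1,0⟩ h→⟨0,2⟩ k→⟨1,2⟩
  e1=⟨0,1⟩ h→⟨1,0⟩ k→⟨1,1⟩
  ⟦path⟧₂ = ⟨1 1; 2 1⟩
Equal? distinct morphisms ✗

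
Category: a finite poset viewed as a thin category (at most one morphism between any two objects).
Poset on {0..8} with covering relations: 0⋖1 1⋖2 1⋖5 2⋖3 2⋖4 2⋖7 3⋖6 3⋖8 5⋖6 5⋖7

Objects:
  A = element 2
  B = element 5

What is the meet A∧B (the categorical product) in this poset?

Answer: A∧B = 1

Work:
Common predecessors of 2,5: {0,1}
  0 ≤ 1
  1 ≤ 1
glb = 1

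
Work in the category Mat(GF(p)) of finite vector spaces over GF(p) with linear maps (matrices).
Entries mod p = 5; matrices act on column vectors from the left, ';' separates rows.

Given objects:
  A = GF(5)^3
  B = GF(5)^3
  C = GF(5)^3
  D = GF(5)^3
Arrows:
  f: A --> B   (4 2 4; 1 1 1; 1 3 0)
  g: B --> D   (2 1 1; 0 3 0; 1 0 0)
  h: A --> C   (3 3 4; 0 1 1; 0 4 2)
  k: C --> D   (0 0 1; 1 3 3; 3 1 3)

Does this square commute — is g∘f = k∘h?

Path 1 = f;g:
  e0=(1,0,0) f-->(4,1,1) g-->(0,3,4)
  e1=(0,1,0) f-->(2,1,3) g-->(3,3,2)
  e2=(0,0,1) f-->(4,1,0) g-->(4,3,4)
  composite₁ = (0 3 4; 3 3 3; 4 2 4)
Path 2 = h;k:
  e0=(1,0,0) h-->(3,0,0) k-->(0,3,4)
  e1=(0,1,0) h-->(3,1,4) k-->(4,3,2)
  e2=(0,0,1) h-->(4,1,2) k-->(2,3,4)
  composite₂ = (0 4 2; 3 3 3; 4 2 4)
Equal? differ; not commutative

Answer: DOES NOT COMMUTE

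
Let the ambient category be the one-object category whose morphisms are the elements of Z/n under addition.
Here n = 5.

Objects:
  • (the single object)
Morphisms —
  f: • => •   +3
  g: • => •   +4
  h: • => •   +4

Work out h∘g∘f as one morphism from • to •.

  0 +3≡3 +4≡2 +4≡1  (mod 5)
composite: +1

Answer: +1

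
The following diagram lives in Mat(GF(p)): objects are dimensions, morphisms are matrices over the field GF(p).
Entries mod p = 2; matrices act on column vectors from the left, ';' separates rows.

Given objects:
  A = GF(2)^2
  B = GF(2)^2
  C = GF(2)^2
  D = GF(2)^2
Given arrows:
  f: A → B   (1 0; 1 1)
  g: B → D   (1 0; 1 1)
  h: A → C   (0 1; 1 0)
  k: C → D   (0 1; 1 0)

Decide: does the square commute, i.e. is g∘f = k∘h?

1) trace f;g:
  e0=(1,0) f→(1,1) g→(1,0)
  e1=(0,1) f→(0,1) g→(0,1)
  result₁ = (1 0; 0 1)
2) trace h;k:
  e0=(1,0) h→(0,1) k→(1,0)
  e1=(0,1) h→(1,0) k→(0,1)
  result₂ = (1 0; 0 1)
Equal? equal; square commutes

Answer: COMMUTES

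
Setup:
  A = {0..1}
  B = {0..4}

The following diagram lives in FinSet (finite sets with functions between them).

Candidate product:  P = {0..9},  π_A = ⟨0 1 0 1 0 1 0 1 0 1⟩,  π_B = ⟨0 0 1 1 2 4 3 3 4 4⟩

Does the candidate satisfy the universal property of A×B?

Answer: NOT A VALID PRODUCT — duplicate pair at indices 9,5

Work:
|A|·|B| = 2·5 = 10;  |P| = 10
Check the pairing map k ↦ (π_A(k), π_B(k)):
  0 -> (0,0)
  1 -> (1,0)
  2 -> (0,1)
  3 -> (1,1)
  4 -> (0,2)
  5 -> (1,4)
  6 -> (0,3)
  7 -> (1,3)
  8 -> (0,4)
  9 -> (1,4)  ✗ repeats pair of k=5
distinct pairs in image: 9 / 10 needed
  → (1,4) hit at k=5 and k=9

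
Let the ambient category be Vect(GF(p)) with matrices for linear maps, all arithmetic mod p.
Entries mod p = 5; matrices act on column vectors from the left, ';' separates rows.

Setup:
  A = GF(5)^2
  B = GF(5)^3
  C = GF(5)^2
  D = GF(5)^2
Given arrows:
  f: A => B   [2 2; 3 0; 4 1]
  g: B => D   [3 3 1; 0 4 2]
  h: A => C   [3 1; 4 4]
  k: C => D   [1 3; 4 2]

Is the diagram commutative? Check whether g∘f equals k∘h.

Answer: DOES NOT COMMUTE

Trace:
Along f;g (path 1):
  e0=(1,0) f=>(2,3,4) g=>(4,0)
  e1=(0,1) f=>(2,0,1) g=>(2,2)
  result₁ = [4 2; 0 2]
Along h;k (path 2):
  e0=(1,0) h=>(3,4) k=>(0,0)
  e1=(0,1) h=>(1,4) k=>(3,2)
  result₂ = [0 3; 0 2]
Equal? NO — does not commute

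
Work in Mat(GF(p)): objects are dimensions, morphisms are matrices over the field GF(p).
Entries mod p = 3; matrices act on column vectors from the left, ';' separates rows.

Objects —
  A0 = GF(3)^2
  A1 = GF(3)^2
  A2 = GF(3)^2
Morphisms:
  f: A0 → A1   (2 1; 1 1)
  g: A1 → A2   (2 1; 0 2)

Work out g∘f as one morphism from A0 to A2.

  e0=[1,0] f→[2,1] g→[2,2]
  e1=[0,1] f→[1,1] g→[0,2]
⟦path⟧: (2 0; 2 2)

Answer: (2 0; 2 2)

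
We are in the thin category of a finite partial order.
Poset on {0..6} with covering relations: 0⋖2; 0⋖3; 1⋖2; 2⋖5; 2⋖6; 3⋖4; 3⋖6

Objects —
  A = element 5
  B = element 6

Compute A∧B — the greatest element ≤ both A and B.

Common predecessors of 5,6: {0,1,2}
  0 ⊑ 2
  1 ⊑ 2
  2 ⊑ 2
glb = 2

Answer: A∧B = 2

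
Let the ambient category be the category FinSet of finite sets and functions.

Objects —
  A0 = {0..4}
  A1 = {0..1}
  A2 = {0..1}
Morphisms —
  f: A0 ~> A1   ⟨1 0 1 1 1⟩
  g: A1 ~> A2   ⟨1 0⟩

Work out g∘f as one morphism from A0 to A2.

Answer: ⟨0 1 0 0 0⟩

Trace:
  0 f~>1 g~>0
  1 f~>0 g~>1
  2 f~>1 g~>0
  3 f~>1 g~>0
  4 f~>1 g~>0
composite: ⟨0 1 0 0 0⟩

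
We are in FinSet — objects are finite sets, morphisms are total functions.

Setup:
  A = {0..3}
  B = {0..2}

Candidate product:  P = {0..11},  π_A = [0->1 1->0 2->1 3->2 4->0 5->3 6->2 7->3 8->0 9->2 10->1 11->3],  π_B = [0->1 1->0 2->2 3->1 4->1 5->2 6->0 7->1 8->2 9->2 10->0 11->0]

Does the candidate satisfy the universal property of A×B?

Answer: VALID PRODUCT

Trace:
|A|·|B| = 4·3 = 12;  |P| = 12
Check the pairing map k ↦ (π_A(k), π_B(k)):
  0 -> (1,1)
  1 -> (0,0)
  2 -> (1,2)
  3 -> (2,1)
  4 -> (0,1)
  5 -> (3,2)
  6 -> (2,0)
  7 -> (3,1)
  8 -> (0,2)
  9 -> (2,2)
  10 -> (1,0)
  11 -> (3,0)
distinct pairs in image: 12 / 12 needed
  → bijection onto A×B; projections well-typed.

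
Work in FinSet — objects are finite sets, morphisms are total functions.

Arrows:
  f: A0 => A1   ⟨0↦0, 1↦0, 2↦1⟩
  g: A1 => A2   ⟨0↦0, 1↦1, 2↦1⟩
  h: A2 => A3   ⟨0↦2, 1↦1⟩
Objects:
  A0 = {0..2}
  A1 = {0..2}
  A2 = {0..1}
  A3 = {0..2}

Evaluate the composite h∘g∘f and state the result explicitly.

  0 f=>0 g=>0 h=>2
  1 f=>0 g=>0 h=>2
  2 f=>1 g=>1 h=>1
composite: ⟨0↦2, 1↦2, 2↦1⟩

Answer: ⟨0↦2, 1↦2, 2↦1⟩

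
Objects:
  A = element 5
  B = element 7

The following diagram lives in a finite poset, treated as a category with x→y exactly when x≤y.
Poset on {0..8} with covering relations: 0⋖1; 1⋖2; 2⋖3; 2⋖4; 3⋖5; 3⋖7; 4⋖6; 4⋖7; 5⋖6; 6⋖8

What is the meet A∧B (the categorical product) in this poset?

{x : x<=A ∧ x<=B} = {0,1,2,3}  (A=5, B=7)
  0 <= 3
  1 <= 3
  2 <= 3
  3 <= 3
glb = 3

Answer: A∧B = 3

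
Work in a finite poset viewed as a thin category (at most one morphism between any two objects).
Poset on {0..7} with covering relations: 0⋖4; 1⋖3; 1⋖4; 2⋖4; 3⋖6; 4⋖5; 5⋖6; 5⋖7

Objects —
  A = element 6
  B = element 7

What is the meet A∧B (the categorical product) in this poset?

Common predecessors of 6,7: {0,1,2,4,5}
  0 <= 5
  1 <= 5
  2 <= 5
  4 <= 5
  5 <= 5
glb = 5

Answer: A∧B = 5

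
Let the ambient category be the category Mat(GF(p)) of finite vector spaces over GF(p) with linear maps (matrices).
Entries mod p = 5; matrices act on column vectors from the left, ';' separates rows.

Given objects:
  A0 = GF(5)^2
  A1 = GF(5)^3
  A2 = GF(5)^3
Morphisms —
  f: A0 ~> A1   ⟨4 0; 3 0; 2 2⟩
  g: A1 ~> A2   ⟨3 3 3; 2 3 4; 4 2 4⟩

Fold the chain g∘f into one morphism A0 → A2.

Answer: ⟨2 1; 0 3; 0 3⟩

Trace:
  e0=⟨1,0⟩ f~>⟨4,3,2⟩ g~>⟨2,0,0⟩
  e1=⟨0,1⟩ f~>⟨0,0,2⟩ g~>⟨1,3,3⟩
result: ⟨2 1; 0 3; 0 3⟩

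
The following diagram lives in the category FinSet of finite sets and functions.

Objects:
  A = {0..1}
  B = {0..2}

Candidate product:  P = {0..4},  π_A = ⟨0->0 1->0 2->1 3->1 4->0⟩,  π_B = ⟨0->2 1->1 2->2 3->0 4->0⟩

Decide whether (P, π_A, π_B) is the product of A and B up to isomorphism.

Answer: NOT A VALID PRODUCT — |P|=5 ≠ |A|·|B|=6

Derivation:
|A|·|B| = 2·3 = 6;  |P| = 5
  → cardinalities differ; no bijection possible.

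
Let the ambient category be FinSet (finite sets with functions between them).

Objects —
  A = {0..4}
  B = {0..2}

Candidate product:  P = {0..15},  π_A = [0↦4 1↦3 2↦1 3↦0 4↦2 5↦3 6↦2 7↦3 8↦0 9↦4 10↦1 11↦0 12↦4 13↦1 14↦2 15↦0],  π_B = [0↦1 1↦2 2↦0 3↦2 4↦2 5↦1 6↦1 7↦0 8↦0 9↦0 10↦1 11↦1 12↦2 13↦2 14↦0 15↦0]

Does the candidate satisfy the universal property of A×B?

Answer: NOT A VALID PRODUCT — |P|=16 ≠ |A|·|B|=15

Derivation:
|A|·|B| = 5·3 = 15;  |P| = 16
  → cardinalities differ; no bijection possible.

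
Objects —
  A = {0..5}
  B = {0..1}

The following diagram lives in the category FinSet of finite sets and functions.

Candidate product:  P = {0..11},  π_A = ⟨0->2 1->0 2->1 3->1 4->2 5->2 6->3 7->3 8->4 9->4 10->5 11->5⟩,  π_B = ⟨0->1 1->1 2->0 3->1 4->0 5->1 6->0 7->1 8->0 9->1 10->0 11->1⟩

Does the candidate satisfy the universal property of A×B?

Answer: NOT A VALID PRODUCT — duplicate pair at indices 5,0

Trace:
|A|·|B| = 6·2 = 12;  |P| = 12
Check the pairing map k ↦ (π_A(k), π_B(k)):
  0 -> (2,1)
  1 -> (0,1)
  2 -> (1,0)
  3 -> (1,1)
  4 -> (2,0)
  5 -> (2,1)  ✗ repeats pair of k=0
  6 -> (3,0)
  7 -> (3,1)
  8 -> (4,0)
  9 -> (4,1)
  10 -> (5,0)
  11 -> (5,1)
distinct pairs in image: 11 / 12 needed
  → (2,1) hit at k=0 and k=5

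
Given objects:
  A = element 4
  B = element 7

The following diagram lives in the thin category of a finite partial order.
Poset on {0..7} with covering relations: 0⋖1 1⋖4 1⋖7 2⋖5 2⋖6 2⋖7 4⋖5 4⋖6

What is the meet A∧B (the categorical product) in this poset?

Common predecessors of 4,7: {0,1}
  0 <= 1
  1 <= 1
glb = 1

Answer: A∧B = 1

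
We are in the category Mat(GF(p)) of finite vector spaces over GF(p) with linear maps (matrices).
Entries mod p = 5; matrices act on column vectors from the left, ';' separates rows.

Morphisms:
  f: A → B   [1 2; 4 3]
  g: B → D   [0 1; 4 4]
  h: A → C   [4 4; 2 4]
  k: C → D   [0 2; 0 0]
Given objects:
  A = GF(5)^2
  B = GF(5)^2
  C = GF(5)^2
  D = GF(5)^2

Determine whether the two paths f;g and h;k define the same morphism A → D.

Path 1 = f;g:
  e0=⟨1,0⟩ f→⟨1,4⟩ g→⟨4,0⟩
  e1=⟨0,1⟩ f→⟨2,3⟩ g→⟨3,0⟩
  result₁ = [4 3; 0 0]
Path 2 = h;k:
  e0=⟨1,0⟩ h→⟨4,2⟩ k→⟨4,0⟩
  e1=⟨0,1⟩ h→⟨4,4⟩ k→⟨3,0⟩
  result₂ = [4 3; 0 0]
Equal? same morphism ✓

Answer: COMMUTES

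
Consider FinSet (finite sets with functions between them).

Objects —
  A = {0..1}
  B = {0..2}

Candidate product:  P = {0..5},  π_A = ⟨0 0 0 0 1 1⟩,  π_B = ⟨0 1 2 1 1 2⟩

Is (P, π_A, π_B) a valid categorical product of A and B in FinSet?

Answer: NOT A VALID PRODUCT — duplicate pair at indices 1,3

Trace:
|A|·|B| = 2·3 = 6;  |P| = 6
Check the pairing map k ↦ (π_A(k), π_B(k)):
  0 -> (0,0)
  1 -> (0,1)
  2 -> (0,2)
  3 -> (0,1)  ✗ repeats pair of k=1
  4 -> (1,1)
  5 -> (1,2)
distinct pairs in image: 5 / 6 needed
  → (0,1) hit at k=1 and k=3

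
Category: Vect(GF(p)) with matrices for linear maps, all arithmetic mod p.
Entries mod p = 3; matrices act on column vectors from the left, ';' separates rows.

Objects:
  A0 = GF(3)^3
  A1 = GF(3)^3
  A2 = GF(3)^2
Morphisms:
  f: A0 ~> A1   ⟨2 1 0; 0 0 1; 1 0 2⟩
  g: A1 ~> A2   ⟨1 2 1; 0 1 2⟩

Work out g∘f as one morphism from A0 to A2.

  e0=(1,0,0) f~>(2,0,1) g~>(0,2)
  e1=(0,1,0) f~>(1,0,0) g~>(1,0)
  e2=(0,0,1) f~>(0,1,2) g~>(1,2)
composite: ⟨0 1 1; 2 0 2⟩

Answer: ⟨0 1 1; 2 0 2⟩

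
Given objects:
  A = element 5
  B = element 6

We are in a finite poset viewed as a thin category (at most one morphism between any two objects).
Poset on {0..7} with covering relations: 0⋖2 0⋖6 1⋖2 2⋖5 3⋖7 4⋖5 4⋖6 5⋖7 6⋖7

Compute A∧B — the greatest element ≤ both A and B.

{x : x<=A ∧ x<=B} = {0,4}  (A=5, B=6)
  maximal lower bounds 0 and 4 are incomparable: neither 0<=4 nor 4<=0
→ no greatest lower bound exists

Answer: NO MEET EXISTS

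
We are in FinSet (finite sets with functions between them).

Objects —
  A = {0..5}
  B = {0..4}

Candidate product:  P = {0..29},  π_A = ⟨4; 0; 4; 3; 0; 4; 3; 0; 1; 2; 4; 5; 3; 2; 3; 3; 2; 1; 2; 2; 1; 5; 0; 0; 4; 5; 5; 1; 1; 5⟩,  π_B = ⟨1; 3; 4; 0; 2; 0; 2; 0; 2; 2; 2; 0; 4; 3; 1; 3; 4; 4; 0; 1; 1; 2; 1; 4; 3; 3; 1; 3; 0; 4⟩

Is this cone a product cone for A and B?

|A|·|B| = 6·5 = 30;  |P| = 30
Check the pairing map k ↦ (π_A(k), π_B(k)):
  0 -> (4,1)
  1 -> (0,3)
  2 -> (4,4)
  3 -> (3,0)
  4 -> (0,2)
  5 -> (4,0)
  6 -> (3,2)
  7 -> (0,0)
  8 -> (1,2)
  9 -> (2,2)
  10 -> (4,2)
  11 -> (5,0)
  12 -> (3,4)
  13 -> (2,3)
  14 -> (3,1)
  15 -> (3,3)
  16 -> (2,4)
  17 -> (1,4)
  18 -> (2,0)
  19 -> (2,1)
  20 -> (1,1)
  21 -> (5,2)
  22 -> (0,1)
  23 -> (0,4)
  24 -> (4,3)
  25 -> (5,3)
  26 -> (5,1)
  27 -> (1,3)
  28 -> (1,0)
  29 -> (5,4)
distinct pairs in image: 30 / 30 needed
  → bijection onto A×B; projections well-typed.

Answer: VALID PRODUCT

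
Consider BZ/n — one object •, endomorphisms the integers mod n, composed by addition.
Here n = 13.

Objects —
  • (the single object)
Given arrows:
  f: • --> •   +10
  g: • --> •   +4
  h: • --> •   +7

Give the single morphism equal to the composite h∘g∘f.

Answer: +8

Derivation:
  0 +10≡10 +4≡1 +7≡8  (mod 13)
result: +8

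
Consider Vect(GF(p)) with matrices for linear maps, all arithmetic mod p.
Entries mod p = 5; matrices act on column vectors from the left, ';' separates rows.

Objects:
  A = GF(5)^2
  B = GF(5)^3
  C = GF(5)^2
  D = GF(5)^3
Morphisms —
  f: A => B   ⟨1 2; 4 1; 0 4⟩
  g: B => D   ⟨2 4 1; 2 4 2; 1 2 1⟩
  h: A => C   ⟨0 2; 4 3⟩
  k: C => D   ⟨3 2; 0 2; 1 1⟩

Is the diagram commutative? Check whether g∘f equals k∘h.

Path 1 = f;g:
  e0=[1,0] f=>[1,4,0] g=>[3,3,4]
  e1=[0,1] f=>[2,1,4] g=>[2,1,3]
  result₁ = ⟨3 2; 3 1; 4 3⟩
Path 2 = h;k:
  e0=[1,0] h=>[0,4] k=>[3,3,4]
  e1=[0,1] h=>[2,3] k=>[2,1,0]
  result₂ = ⟨3 2; 3 1; 4 0⟩
Equal? differ; not commutative

Answer: DOES NOT COMMUTE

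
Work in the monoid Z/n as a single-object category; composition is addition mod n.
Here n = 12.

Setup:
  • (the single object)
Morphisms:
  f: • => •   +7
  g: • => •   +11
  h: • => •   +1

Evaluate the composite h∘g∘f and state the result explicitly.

  0 +7≡7 +11≡6 +1≡7  (mod 12)
result: +7

Answer: +7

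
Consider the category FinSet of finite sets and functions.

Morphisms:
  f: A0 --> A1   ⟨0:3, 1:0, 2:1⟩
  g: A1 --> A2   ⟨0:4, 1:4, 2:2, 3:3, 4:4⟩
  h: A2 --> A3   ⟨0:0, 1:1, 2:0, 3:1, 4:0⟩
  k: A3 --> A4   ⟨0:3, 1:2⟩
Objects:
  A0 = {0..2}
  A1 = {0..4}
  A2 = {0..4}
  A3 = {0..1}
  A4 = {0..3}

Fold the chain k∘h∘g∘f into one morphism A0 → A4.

Answer: ⟨0:2, 1:3, 2:3⟩

Work:
  0 f-->3 g-->3 h-->1 k-->2
  1 f-->0 g-->4 h-->0 k-->3
  2 f-->1 g-->4 h-->0 k-->3
result: ⟨0:2, 1:3, 2:3⟩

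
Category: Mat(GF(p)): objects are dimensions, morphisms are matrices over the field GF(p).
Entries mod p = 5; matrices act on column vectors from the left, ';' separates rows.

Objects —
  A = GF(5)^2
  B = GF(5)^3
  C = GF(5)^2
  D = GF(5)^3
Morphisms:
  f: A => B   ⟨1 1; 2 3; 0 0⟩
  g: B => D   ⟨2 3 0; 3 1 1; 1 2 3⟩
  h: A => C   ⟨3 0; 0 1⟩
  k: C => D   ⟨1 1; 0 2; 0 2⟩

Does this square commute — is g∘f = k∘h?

Answer: DOES NOT COMMUTE

Derivation:
Along f;g (path 1):
  e0=⟨1,0⟩ f=>⟨1,2,0⟩ g=>⟨3,0,0⟩
  e1=⟨0,1⟩ f=>⟨1,3,0⟩ g=>⟨1,1,2⟩
  composite₁ = ⟨3 1; 0 1; 0 2⟩
Along h;k (path 2):
  e0=⟨1,0⟩ h=>⟨3,0⟩ k=>⟨3,0,0⟩
  e1=⟨0,1⟩ h=>⟨0,1⟩ k=>⟨1,2,2⟩
  composite₂ = ⟨3 1; 0 2; 0 2⟩
Equal? differ; not commutative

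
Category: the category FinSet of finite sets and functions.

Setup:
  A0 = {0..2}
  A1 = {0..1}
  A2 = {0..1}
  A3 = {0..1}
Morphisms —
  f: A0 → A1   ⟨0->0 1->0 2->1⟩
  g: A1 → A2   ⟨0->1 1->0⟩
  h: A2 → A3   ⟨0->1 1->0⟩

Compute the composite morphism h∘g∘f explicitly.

Answer: ⟨0->0 1->0 2->1⟩

Work:
  0 f→0 g→1 h→0
  1 f→0 g→1 h→0
  2 f→1 g→0 h→1
composite: ⟨0->0 1->0 2->1⟩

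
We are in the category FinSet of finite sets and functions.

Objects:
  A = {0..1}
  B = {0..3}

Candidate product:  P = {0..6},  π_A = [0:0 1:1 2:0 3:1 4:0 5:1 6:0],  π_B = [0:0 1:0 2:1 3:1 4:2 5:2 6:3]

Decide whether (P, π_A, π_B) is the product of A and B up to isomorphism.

|A|·|B| = 2·4 = 8;  |P| = 7
  → cardinalities differ; no bijection possible.

Answer: NOT A VALID PRODUCT — |P|=7 ≠ |A|·|B|=8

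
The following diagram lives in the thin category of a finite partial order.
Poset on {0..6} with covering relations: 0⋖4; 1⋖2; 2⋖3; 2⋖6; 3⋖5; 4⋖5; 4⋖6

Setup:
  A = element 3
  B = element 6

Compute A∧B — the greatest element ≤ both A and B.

{x : x<=A ∧ x<=B} = {1,2}  (A=3, B=6)
  1 <= 2
  2 <= 2
glb = 2

Answer: A∧B = 2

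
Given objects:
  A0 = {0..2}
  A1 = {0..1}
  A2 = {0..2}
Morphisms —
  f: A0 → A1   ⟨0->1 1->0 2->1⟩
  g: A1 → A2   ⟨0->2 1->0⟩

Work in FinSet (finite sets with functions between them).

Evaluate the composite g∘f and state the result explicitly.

Answer: ⟨0->0 1->2 2->0⟩

Trace:
  0 f→1 g→0
  1 f→0 g→2
  2 f→1 g→0
⟦path⟧: ⟨0->0 1->2 2->0⟩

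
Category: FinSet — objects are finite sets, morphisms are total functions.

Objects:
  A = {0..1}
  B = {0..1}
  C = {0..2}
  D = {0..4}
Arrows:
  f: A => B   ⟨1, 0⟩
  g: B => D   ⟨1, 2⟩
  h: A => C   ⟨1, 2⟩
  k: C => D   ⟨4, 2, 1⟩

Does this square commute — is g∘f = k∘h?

Answer: COMMUTES

Work:
Along f;g (path 1):
  0 f=>1 g=>2
  1 f=>0 g=>1
  composite₁ = ⟨2, 1⟩
Along h;k (path 2):
  0 h=>1 k=>2
  1 h=>2 k=>1
  composite₂ = ⟨2, 1⟩
Equal? YES — commutes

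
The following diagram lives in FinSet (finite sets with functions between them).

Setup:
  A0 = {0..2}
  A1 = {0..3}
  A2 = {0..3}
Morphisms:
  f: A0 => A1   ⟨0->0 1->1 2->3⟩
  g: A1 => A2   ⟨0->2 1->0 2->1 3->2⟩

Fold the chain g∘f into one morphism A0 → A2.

  0 f=>0 g=>2
  1 f=>1 g=>0
  2 f=>3 g=>2
result: ⟨0->2 1->0 2->2⟩

Answer: ⟨0->2 1->0 2->2⟩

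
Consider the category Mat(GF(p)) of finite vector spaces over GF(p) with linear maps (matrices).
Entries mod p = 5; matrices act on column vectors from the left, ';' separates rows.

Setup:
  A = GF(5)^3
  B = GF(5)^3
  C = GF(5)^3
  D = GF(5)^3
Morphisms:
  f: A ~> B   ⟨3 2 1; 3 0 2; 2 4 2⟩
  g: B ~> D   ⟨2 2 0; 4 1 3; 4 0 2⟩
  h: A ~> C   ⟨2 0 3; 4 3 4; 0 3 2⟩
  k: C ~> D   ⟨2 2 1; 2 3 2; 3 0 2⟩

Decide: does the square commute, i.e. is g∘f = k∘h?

Along f;g (path 1):
  e0=[1,0,0] f~>[3,3,2] g~>[2,1,1]
  e1=[0,1,0] f~>[2,0,4] g~>[4,0,1]
  e2=[0,0,1] f~>[1,2,2] g~>[1,2,3]
  ⟦path⟧₁ = ⟨2 4 1; 1 0 2; 1 1 3⟩
Along h;k (path 2):
  e0=[1,0,0] h~>[2,4,0] k~>[2,1,1]
  e1=[0,1,0] h~>[0,3,3] k~>[4,0,1]
  e2=[0,0,1] h~>[3,4,2] k~>[1,2,3]
  ⟦path⟧₂ = ⟨2 4 1; 1 0 2; 1 1 3⟩
Equal? same morphism ✓

Answer: COMMUTES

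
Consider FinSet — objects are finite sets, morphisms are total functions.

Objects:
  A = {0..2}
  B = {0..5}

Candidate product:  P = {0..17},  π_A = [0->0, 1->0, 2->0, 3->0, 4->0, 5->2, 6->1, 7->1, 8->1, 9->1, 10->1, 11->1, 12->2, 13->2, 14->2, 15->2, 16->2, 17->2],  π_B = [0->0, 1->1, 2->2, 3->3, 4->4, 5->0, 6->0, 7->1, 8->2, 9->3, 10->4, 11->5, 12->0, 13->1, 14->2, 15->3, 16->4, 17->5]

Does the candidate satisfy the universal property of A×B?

|A|·|B| = 3·6 = 18;  |P| = 18
Check the pairing map k ↦ (π_A(k), π_B(k)):
  0 -> (0,0)
  1 -> (0,1)
  2 -> (0,2)
  3 -> (0,3)
  4 -> (0,4)
  5 -> (2,0)
  6 -> (1,0)
  7 -> (1,1)
  8 -> (1,2)
  9 -> (1,3)
  10 -> (1,4)
  11 -> (1,5)
  12 -> (2,0)  ✗ repeats pair of k=5
  13 -> (2,1)
  14 -> (2,2)
  15 -> (2,3)
  16 -> (2,4)
  17 -> (2,5)
distinct pairs in image: 17 / 18 needed
  → (2,0) hit at k=5 and k=12

Answer: NOT A VALID PRODUCT — duplicate pair at indices 12,5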